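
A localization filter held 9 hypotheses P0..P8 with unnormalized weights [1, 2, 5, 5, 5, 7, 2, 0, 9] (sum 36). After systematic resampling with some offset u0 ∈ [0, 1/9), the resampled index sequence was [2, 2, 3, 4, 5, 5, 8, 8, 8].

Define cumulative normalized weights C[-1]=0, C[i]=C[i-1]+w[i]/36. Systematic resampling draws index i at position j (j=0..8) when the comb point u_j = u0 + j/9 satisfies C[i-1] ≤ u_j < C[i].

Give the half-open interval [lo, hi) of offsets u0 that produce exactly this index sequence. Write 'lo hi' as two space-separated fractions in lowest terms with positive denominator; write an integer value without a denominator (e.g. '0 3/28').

1/12 1/9

C = [1/36, 1/12, 2/9, 13/36, 1/2, 25/36, 3/4, 3/4, 1]
j=0 picked index 2: u0 ∈ [1/12, 2/9)
j=1 picked index 2: u0 ∈ [-1/36, 1/9)
j=2 picked index 3: u0 ∈ [0, 5/36)
j=3 picked index 4: u0 ∈ [1/36, 1/6)
j=4 picked index 5: u0 ∈ [1/18, 1/4)
j=5 picked index 5: u0 ∈ [-1/18, 5/36)
j=6 picked index 8: u0 ∈ [1/12, 1/3)
j=7 picked index 8: u0 ∈ [-1/36, 2/9)
j=8 picked index 8: u0 ∈ [-5/36, 1/9)
intersection: [1/12, 1/9)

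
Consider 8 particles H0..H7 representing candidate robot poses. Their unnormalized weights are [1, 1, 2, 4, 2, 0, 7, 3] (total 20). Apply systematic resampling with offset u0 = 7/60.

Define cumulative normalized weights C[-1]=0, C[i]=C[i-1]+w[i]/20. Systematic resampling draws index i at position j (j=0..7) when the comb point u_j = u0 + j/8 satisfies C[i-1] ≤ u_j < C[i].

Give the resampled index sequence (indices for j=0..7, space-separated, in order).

2 3 3 4 6 6 7 7

C = [1/20, 1/10, 1/5, 2/5, 1/2, 1/2, 17/20, 1]
j=0: u_0=7/60 ∈ [1/10, 1/5) → index 2
j=1: u_1=29/120 ∈ [1/5, 2/5) → index 3
j=2: u_2=11/30 ∈ [1/5, 2/5) → index 3
j=3: u_3=59/120 ∈ [2/5, 1/2) → index 4
j=4: u_4=37/60 ∈ [1/2, 17/20) → index 6
j=5: u_5=89/120 ∈ [1/2, 17/20) → index 6
j=6: u_6=13/15 ∈ [17/20, 1) → index 7
j=7: u_7=119/120 ∈ [17/20, 1) → index 7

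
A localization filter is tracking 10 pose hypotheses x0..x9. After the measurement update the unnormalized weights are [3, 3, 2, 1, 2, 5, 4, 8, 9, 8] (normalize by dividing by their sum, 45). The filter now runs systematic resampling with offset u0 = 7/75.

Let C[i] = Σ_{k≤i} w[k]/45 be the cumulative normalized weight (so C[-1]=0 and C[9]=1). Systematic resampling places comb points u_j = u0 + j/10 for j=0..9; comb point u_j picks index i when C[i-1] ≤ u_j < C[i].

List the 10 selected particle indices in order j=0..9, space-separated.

C = [1/15, 2/15, 8/45, 1/5, 11/45, 16/45, 4/9, 28/45, 37/45, 1]
j=0: u_0=7/75 ∈ [1/15, 2/15) → index 1
j=1: u_1=29/150 ∈ [8/45, 1/5) → index 3
j=2: u_2=22/75 ∈ [11/45, 16/45) → index 5
j=3: u_3=59/150 ∈ [16/45, 4/9) → index 6
j=4: u_4=37/75 ∈ [4/9, 28/45) → index 7
j=5: u_5=89/150 ∈ [4/9, 28/45) → index 7
j=6: u_6=52/75 ∈ [28/45, 37/45) → index 8
j=7: u_7=119/150 ∈ [28/45, 37/45) → index 8
j=8: u_8=67/75 ∈ [37/45, 1) → index 9
j=9: u_9=149/150 ∈ [37/45, 1) → index 9

1 3 5 6 7 7 8 8 9 9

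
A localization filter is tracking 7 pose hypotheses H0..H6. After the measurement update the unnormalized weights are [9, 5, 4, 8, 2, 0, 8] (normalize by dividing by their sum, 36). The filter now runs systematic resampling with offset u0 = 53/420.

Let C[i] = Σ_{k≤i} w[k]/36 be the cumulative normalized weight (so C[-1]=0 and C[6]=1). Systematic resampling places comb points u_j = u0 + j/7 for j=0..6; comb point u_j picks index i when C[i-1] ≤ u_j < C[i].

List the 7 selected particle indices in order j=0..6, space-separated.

0 1 2 3 3 6 6

C = [1/4, 7/18, 1/2, 13/18, 7/9, 7/9, 1]
j=0: u_0=53/420 ∈ [0, 1/4) → index 0
j=1: u_1=113/420 ∈ [1/4, 7/18) → index 1
j=2: u_2=173/420 ∈ [7/18, 1/2) → index 2
j=3: u_3=233/420 ∈ [1/2, 13/18) → index 3
j=4: u_4=293/420 ∈ [1/2, 13/18) → index 3
j=5: u_5=353/420 ∈ [7/9, 1) → index 6
j=6: u_6=59/60 ∈ [7/9, 1) → index 6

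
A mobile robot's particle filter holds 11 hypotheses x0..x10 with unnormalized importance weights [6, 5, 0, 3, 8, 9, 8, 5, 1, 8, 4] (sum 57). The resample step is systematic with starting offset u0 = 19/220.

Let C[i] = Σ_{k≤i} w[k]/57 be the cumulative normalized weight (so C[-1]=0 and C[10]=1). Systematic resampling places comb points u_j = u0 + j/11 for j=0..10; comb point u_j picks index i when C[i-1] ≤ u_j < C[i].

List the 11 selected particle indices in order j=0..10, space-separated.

0 1 4 4 5 5 6 7 9 9 10

C = [2/19, 11/57, 11/57, 14/57, 22/57, 31/57, 13/19, 44/57, 15/19, 53/57, 1]
j=0: u_0=19/220 ∈ [0, 2/19) → index 0
j=1: u_1=39/220 ∈ [2/19, 11/57) → index 1
j=2: u_2=59/220 ∈ [14/57, 22/57) → index 4
j=3: u_3=79/220 ∈ [14/57, 22/57) → index 4
j=4: u_4=9/20 ∈ [22/57, 31/57) → index 5
j=5: u_5=119/220 ∈ [22/57, 31/57) → index 5
j=6: u_6=139/220 ∈ [31/57, 13/19) → index 6
j=7: u_7=159/220 ∈ [13/19, 44/57) → index 7
j=8: u_8=179/220 ∈ [15/19, 53/57) → index 9
j=9: u_9=199/220 ∈ [15/19, 53/57) → index 9
j=10: u_10=219/220 ∈ [53/57, 1) → index 10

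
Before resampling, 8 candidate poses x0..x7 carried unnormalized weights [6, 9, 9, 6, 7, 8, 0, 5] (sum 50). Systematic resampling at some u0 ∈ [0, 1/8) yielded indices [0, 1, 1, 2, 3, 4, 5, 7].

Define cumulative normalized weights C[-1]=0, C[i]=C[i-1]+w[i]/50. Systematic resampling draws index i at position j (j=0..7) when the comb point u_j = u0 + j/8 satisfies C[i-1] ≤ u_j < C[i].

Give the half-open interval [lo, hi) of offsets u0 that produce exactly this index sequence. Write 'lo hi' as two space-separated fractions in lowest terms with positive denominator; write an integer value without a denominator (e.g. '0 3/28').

1/40 1/20

C = [3/25, 3/10, 12/25, 3/5, 37/50, 9/10, 9/10, 1]
j=0 picked index 0: u0 ∈ [0, 3/25)
j=1 picked index 1: u0 ∈ [-1/200, 7/40)
j=2 picked index 1: u0 ∈ [-13/100, 1/20)
j=3 picked index 2: u0 ∈ [-3/40, 21/200)
j=4 picked index 3: u0 ∈ [-1/50, 1/10)
j=5 picked index 4: u0 ∈ [-1/40, 23/200)
j=6 picked index 5: u0 ∈ [-1/100, 3/20)
j=7 picked index 7: u0 ∈ [1/40, 1/8)
intersection: [1/40, 1/20)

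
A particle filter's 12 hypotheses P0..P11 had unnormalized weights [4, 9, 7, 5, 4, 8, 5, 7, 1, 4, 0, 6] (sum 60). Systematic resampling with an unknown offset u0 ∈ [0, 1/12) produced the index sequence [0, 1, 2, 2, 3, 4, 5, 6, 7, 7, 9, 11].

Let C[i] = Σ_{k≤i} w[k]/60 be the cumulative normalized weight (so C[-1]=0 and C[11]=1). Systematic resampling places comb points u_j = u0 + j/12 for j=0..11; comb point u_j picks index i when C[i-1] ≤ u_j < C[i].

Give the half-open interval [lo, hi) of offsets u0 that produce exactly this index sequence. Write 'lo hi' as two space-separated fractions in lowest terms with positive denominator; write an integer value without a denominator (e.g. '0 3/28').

1/20 1/15

C = [1/15, 13/60, 1/3, 5/12, 29/60, 37/60, 7/10, 49/60, 5/6, 9/10, 9/10, 1]
j=0 picked index 0: u0 ∈ [0, 1/15)
j=1 picked index 1: u0 ∈ [-1/60, 2/15)
j=2 picked index 2: u0 ∈ [1/20, 1/6)
j=3 picked index 2: u0 ∈ [-1/30, 1/12)
j=4 picked index 3: u0 ∈ [0, 1/12)
j=5 picked index 4: u0 ∈ [0, 1/15)
j=6 picked index 5: u0 ∈ [-1/60, 7/60)
j=7 picked index 6: u0 ∈ [1/30, 7/60)
j=8 picked index 7: u0 ∈ [1/30, 3/20)
j=9 picked index 7: u0 ∈ [-1/20, 1/15)
j=10 picked index 9: u0 ∈ [0, 1/15)
j=11 picked index 11: u0 ∈ [-1/60, 1/12)
intersection: [1/20, 1/15)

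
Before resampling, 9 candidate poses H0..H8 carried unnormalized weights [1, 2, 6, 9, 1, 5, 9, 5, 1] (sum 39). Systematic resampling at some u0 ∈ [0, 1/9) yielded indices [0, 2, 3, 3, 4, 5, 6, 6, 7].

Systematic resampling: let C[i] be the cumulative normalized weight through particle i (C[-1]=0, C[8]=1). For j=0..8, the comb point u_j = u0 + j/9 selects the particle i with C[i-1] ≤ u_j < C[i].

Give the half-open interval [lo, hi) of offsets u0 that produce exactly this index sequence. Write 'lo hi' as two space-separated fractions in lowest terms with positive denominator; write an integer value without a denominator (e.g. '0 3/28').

2/117 1/39

C = [1/39, 1/13, 3/13, 6/13, 19/39, 8/13, 11/13, 38/39, 1]
j=0 picked index 0: u0 ∈ [0, 1/39)
j=1 picked index 2: u0 ∈ [-4/117, 14/117)
j=2 picked index 3: u0 ∈ [1/117, 28/117)
j=3 picked index 3: u0 ∈ [-4/39, 5/39)
j=4 picked index 4: u0 ∈ [2/117, 5/117)
j=5 picked index 5: u0 ∈ [-8/117, 7/117)
j=6 picked index 6: u0 ∈ [-2/39, 7/39)
j=7 picked index 6: u0 ∈ [-19/117, 8/117)
j=8 picked index 7: u0 ∈ [-5/117, 10/117)
intersection: [2/117, 1/39)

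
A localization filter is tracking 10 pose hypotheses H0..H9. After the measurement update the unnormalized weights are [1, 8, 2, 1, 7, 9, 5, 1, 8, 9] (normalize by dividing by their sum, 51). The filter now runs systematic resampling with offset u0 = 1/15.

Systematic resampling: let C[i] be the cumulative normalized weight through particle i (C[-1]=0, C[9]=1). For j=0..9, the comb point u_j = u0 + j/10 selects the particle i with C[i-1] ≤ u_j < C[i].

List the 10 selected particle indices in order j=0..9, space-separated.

1 1 4 4 5 6 8 8 9 9

C = [1/51, 3/17, 11/51, 4/17, 19/51, 28/51, 11/17, 2/3, 14/17, 1]
j=0: u_0=1/15 ∈ [1/51, 3/17) → index 1
j=1: u_1=1/6 ∈ [1/51, 3/17) → index 1
j=2: u_2=4/15 ∈ [4/17, 19/51) → index 4
j=3: u_3=11/30 ∈ [4/17, 19/51) → index 4
j=4: u_4=7/15 ∈ [19/51, 28/51) → index 5
j=5: u_5=17/30 ∈ [28/51, 11/17) → index 6
j=6: u_6=2/3 ∈ [2/3, 14/17) → index 8
j=7: u_7=23/30 ∈ [2/3, 14/17) → index 8
j=8: u_8=13/15 ∈ [14/17, 1) → index 9
j=9: u_9=29/30 ∈ [14/17, 1) → index 9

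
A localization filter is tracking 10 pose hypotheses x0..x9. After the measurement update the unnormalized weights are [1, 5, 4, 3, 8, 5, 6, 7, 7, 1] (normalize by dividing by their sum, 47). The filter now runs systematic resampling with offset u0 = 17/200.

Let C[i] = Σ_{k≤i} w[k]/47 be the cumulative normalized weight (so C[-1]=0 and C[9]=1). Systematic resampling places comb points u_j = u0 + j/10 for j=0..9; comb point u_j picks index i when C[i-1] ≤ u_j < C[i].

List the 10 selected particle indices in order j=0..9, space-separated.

1 2 4 4 5 6 7 7 8 9

C = [1/47, 6/47, 10/47, 13/47, 21/47, 26/47, 32/47, 39/47, 46/47, 1]
j=0: u_0=17/200 ∈ [1/47, 6/47) → index 1
j=1: u_1=37/200 ∈ [6/47, 10/47) → index 2
j=2: u_2=57/200 ∈ [13/47, 21/47) → index 4
j=3: u_3=77/200 ∈ [13/47, 21/47) → index 4
j=4: u_4=97/200 ∈ [21/47, 26/47) → index 5
j=5: u_5=117/200 ∈ [26/47, 32/47) → index 6
j=6: u_6=137/200 ∈ [32/47, 39/47) → index 7
j=7: u_7=157/200 ∈ [32/47, 39/47) → index 7
j=8: u_8=177/200 ∈ [39/47, 46/47) → index 8
j=9: u_9=197/200 ∈ [46/47, 1) → index 9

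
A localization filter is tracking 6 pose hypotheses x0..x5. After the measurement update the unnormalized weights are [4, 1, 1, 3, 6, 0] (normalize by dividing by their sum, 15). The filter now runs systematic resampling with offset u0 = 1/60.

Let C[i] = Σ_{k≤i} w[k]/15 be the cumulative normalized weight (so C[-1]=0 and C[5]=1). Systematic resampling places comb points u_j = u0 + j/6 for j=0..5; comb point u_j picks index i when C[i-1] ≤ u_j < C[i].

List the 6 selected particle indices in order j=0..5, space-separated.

C = [4/15, 1/3, 2/5, 3/5, 1, 1]
j=0: u_0=1/60 ∈ [0, 4/15) → index 0
j=1: u_1=11/60 ∈ [0, 4/15) → index 0
j=2: u_2=7/20 ∈ [1/3, 2/5) → index 2
j=3: u_3=31/60 ∈ [2/5, 3/5) → index 3
j=4: u_4=41/60 ∈ [3/5, 1) → index 4
j=5: u_5=17/20 ∈ [3/5, 1) → index 4

0 0 2 3 4 4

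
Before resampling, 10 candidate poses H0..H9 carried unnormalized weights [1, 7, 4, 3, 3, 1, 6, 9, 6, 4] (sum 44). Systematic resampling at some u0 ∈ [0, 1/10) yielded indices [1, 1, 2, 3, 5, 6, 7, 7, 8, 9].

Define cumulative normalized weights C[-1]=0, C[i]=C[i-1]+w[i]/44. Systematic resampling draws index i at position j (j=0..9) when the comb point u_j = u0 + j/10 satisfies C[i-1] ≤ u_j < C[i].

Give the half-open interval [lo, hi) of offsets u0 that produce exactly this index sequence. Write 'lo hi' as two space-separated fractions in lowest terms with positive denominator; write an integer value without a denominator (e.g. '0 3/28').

C = [1/44, 2/11, 3/11, 15/44, 9/22, 19/44, 25/44, 17/22, 10/11, 1]
j=0 picked index 1: u0 ∈ [1/44, 2/11)
j=1 picked index 1: u0 ∈ [-17/220, 9/110)
j=2 picked index 2: u0 ∈ [-1/55, 4/55)
j=3 picked index 3: u0 ∈ [-3/110, 9/220)
j=4 picked index 5: u0 ∈ [1/110, 7/220)
j=5 picked index 6: u0 ∈ [-3/44, 3/44)
j=6 picked index 7: u0 ∈ [-7/220, 19/110)
j=7 picked index 7: u0 ∈ [-29/220, 4/55)
j=8 picked index 8: u0 ∈ [-3/110, 6/55)
j=9 picked index 9: u0 ∈ [1/110, 1/10)
intersection: [1/44, 7/220)

1/44 7/220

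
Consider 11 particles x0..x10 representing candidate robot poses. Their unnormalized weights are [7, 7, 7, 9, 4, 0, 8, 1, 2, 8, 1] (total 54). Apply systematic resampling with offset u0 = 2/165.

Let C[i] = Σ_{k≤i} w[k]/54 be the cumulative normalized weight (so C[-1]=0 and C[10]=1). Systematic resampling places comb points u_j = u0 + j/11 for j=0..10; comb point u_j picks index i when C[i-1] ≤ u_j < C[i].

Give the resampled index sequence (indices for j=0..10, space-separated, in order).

C = [7/54, 7/27, 7/18, 5/9, 17/27, 17/27, 7/9, 43/54, 5/6, 53/54, 1]
j=0: u_0=2/165 ∈ [0, 7/54) → index 0
j=1: u_1=17/165 ∈ [0, 7/54) → index 0
j=2: u_2=32/165 ∈ [7/54, 7/27) → index 1
j=3: u_3=47/165 ∈ [7/27, 7/18) → index 2
j=4: u_4=62/165 ∈ [7/27, 7/18) → index 2
j=5: u_5=7/15 ∈ [7/18, 5/9) → index 3
j=6: u_6=92/165 ∈ [5/9, 17/27) → index 4
j=7: u_7=107/165 ∈ [17/27, 7/9) → index 6
j=8: u_8=122/165 ∈ [17/27, 7/9) → index 6
j=9: u_9=137/165 ∈ [43/54, 5/6) → index 8
j=10: u_10=152/165 ∈ [5/6, 53/54) → index 9

0 0 1 2 2 3 4 6 6 8 9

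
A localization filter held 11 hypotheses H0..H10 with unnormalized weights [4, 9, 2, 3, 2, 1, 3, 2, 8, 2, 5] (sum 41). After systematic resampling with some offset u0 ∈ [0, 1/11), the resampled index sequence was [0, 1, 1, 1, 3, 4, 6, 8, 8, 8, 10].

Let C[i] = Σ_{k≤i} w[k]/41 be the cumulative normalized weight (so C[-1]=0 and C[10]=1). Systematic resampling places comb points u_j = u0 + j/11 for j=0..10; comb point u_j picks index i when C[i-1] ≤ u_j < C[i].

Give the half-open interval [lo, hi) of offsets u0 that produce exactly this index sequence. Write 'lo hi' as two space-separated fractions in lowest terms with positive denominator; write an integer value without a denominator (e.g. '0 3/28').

3/451 5/451

C = [4/41, 13/41, 15/41, 18/41, 20/41, 21/41, 24/41, 26/41, 34/41, 36/41, 1]
j=0 picked index 0: u0 ∈ [0, 4/41)
j=1 picked index 1: u0 ∈ [3/451, 102/451)
j=2 picked index 1: u0 ∈ [-38/451, 61/451)
j=3 picked index 1: u0 ∈ [-79/451, 20/451)
j=4 picked index 3: u0 ∈ [1/451, 34/451)
j=5 picked index 4: u0 ∈ [-7/451, 15/451)
j=6 picked index 6: u0 ∈ [-15/451, 18/451)
j=7 picked index 8: u0 ∈ [-1/451, 87/451)
j=8 picked index 8: u0 ∈ [-42/451, 46/451)
j=9 picked index 8: u0 ∈ [-83/451, 5/451)
j=10 picked index 10: u0 ∈ [-14/451, 1/11)
intersection: [3/451, 5/451)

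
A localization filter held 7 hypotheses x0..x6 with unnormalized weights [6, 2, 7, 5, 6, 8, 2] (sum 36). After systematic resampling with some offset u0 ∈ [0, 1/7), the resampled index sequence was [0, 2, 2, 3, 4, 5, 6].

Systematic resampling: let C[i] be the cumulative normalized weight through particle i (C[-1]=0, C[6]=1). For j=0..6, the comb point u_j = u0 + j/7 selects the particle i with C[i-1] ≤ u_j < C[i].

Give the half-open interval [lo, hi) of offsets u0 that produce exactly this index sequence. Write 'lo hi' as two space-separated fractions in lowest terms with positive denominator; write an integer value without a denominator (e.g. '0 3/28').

11/126 8/63

C = [1/6, 2/9, 5/12, 5/9, 13/18, 17/18, 1]
j=0 picked index 0: u0 ∈ [0, 1/6)
j=1 picked index 2: u0 ∈ [5/63, 23/84)
j=2 picked index 2: u0 ∈ [-4/63, 11/84)
j=3 picked index 3: u0 ∈ [-1/84, 8/63)
j=4 picked index 4: u0 ∈ [-1/63, 19/126)
j=5 picked index 5: u0 ∈ [1/126, 29/126)
j=6 picked index 6: u0 ∈ [11/126, 1/7)
intersection: [11/126, 8/63)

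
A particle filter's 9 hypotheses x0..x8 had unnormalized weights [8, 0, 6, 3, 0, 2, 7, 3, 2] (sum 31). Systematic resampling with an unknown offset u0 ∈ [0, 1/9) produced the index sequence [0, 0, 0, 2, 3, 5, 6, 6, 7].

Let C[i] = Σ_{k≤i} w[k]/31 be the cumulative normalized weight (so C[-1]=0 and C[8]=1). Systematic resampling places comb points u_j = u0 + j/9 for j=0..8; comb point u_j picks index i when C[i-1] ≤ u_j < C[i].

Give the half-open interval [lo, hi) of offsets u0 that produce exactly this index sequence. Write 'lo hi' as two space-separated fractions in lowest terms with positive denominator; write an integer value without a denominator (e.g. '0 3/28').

C = [8/31, 8/31, 14/31, 17/31, 17/31, 19/31, 26/31, 29/31, 1]
j=0 picked index 0: u0 ∈ [0, 8/31)
j=1 picked index 0: u0 ∈ [-1/9, 41/279)
j=2 picked index 0: u0 ∈ [-2/9, 10/279)
j=3 picked index 2: u0 ∈ [-7/93, 11/93)
j=4 picked index 3: u0 ∈ [2/279, 29/279)
j=5 picked index 5: u0 ∈ [-2/279, 16/279)
j=6 picked index 6: u0 ∈ [-5/93, 16/93)
j=7 picked index 6: u0 ∈ [-46/279, 17/279)
j=8 picked index 7: u0 ∈ [-14/279, 13/279)
intersection: [2/279, 10/279)

2/279 10/279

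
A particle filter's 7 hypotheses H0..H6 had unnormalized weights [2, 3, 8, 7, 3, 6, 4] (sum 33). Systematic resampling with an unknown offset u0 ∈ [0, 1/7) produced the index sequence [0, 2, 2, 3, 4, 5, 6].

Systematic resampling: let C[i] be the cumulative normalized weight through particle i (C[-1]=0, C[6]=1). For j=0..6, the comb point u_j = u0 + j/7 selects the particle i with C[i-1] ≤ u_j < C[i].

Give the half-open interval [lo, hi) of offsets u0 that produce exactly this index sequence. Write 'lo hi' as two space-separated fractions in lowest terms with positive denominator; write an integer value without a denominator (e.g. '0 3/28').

8/231 2/33

C = [2/33, 5/33, 13/33, 20/33, 23/33, 29/33, 1]
j=0 picked index 0: u0 ∈ [0, 2/33)
j=1 picked index 2: u0 ∈ [2/231, 58/231)
j=2 picked index 2: u0 ∈ [-31/231, 25/231)
j=3 picked index 3: u0 ∈ [-8/231, 41/231)
j=4 picked index 4: u0 ∈ [8/231, 29/231)
j=5 picked index 5: u0 ∈ [-4/231, 38/231)
j=6 picked index 6: u0 ∈ [5/231, 1/7)
intersection: [8/231, 2/33)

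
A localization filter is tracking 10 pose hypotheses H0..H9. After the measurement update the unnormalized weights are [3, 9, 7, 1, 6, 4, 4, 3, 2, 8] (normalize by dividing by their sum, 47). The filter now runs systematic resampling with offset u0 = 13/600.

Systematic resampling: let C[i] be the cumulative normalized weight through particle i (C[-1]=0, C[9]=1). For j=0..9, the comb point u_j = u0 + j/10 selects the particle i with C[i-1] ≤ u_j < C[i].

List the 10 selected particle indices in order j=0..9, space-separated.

0 1 1 2 3 4 5 6 8 9

C = [3/47, 12/47, 19/47, 20/47, 26/47, 30/47, 34/47, 37/47, 39/47, 1]
j=0: u_0=13/600 ∈ [0, 3/47) → index 0
j=1: u_1=73/600 ∈ [3/47, 12/47) → index 1
j=2: u_2=133/600 ∈ [3/47, 12/47) → index 1
j=3: u_3=193/600 ∈ [12/47, 19/47) → index 2
j=4: u_4=253/600 ∈ [19/47, 20/47) → index 3
j=5: u_5=313/600 ∈ [20/47, 26/47) → index 4
j=6: u_6=373/600 ∈ [26/47, 30/47) → index 5
j=7: u_7=433/600 ∈ [30/47, 34/47) → index 6
j=8: u_8=493/600 ∈ [37/47, 39/47) → index 8
j=9: u_9=553/600 ∈ [39/47, 1) → index 9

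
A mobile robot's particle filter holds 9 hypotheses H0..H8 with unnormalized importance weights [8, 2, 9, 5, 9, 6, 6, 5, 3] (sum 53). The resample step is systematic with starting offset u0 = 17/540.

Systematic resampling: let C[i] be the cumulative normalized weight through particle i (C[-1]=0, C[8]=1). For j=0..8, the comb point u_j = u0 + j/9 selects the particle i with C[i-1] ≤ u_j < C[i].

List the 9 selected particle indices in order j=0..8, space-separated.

C = [8/53, 10/53, 19/53, 24/53, 33/53, 39/53, 45/53, 50/53, 1]
j=0: u_0=17/540 ∈ [0, 8/53) → index 0
j=1: u_1=77/540 ∈ [0, 8/53) → index 0
j=2: u_2=137/540 ∈ [10/53, 19/53) → index 2
j=3: u_3=197/540 ∈ [19/53, 24/53) → index 3
j=4: u_4=257/540 ∈ [24/53, 33/53) → index 4
j=5: u_5=317/540 ∈ [24/53, 33/53) → index 4
j=6: u_6=377/540 ∈ [33/53, 39/53) → index 5
j=7: u_7=437/540 ∈ [39/53, 45/53) → index 6
j=8: u_8=497/540 ∈ [45/53, 50/53) → index 7

0 0 2 3 4 4 5 6 7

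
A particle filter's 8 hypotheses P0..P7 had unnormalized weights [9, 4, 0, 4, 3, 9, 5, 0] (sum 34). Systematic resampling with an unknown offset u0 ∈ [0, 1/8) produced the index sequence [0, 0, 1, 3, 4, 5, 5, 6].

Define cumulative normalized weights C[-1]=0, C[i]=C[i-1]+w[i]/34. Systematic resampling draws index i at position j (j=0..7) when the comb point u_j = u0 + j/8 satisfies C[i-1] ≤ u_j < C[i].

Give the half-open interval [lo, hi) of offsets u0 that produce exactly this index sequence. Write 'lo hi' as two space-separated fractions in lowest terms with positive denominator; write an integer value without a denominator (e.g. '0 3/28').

C = [9/34, 13/34, 13/34, 1/2, 10/17, 29/34, 1, 1]
j=0 picked index 0: u0 ∈ [0, 9/34)
j=1 picked index 0: u0 ∈ [-1/8, 19/136)
j=2 picked index 1: u0 ∈ [1/68, 9/68)
j=3 picked index 3: u0 ∈ [1/136, 1/8)
j=4 picked index 4: u0 ∈ [0, 3/34)
j=5 picked index 5: u0 ∈ [-5/136, 31/136)
j=6 picked index 5: u0 ∈ [-11/68, 7/68)
j=7 picked index 6: u0 ∈ [-3/136, 1/8)
intersection: [1/68, 3/34)

1/68 3/34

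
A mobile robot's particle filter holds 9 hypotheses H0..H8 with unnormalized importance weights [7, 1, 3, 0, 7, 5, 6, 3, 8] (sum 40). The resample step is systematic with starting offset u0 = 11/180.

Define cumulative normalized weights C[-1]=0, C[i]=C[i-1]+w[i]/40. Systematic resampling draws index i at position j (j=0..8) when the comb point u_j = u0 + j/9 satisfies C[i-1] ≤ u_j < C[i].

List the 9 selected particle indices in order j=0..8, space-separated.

C = [7/40, 1/5, 11/40, 11/40, 9/20, 23/40, 29/40, 4/5, 1]
j=0: u_0=11/180 ∈ [0, 7/40) → index 0
j=1: u_1=31/180 ∈ [0, 7/40) → index 0
j=2: u_2=17/60 ∈ [11/40, 9/20) → index 4
j=3: u_3=71/180 ∈ [11/40, 9/20) → index 4
j=4: u_4=91/180 ∈ [9/20, 23/40) → index 5
j=5: u_5=37/60 ∈ [23/40, 29/40) → index 6
j=6: u_6=131/180 ∈ [29/40, 4/5) → index 7
j=7: u_7=151/180 ∈ [4/5, 1) → index 8
j=8: u_8=19/20 ∈ [4/5, 1) → index 8

0 0 4 4 5 6 7 8 8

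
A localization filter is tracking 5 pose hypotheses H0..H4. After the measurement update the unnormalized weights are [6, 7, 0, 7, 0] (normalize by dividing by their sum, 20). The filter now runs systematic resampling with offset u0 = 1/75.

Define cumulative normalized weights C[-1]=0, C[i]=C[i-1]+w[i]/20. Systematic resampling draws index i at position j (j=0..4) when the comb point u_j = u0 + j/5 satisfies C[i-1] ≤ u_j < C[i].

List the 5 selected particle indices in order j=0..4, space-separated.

C = [3/10, 13/20, 13/20, 1, 1]
j=0: u_0=1/75 ∈ [0, 3/10) → index 0
j=1: u_1=16/75 ∈ [0, 3/10) → index 0
j=2: u_2=31/75 ∈ [3/10, 13/20) → index 1
j=3: u_3=46/75 ∈ [3/10, 13/20) → index 1
j=4: u_4=61/75 ∈ [13/20, 1) → index 3

0 0 1 1 3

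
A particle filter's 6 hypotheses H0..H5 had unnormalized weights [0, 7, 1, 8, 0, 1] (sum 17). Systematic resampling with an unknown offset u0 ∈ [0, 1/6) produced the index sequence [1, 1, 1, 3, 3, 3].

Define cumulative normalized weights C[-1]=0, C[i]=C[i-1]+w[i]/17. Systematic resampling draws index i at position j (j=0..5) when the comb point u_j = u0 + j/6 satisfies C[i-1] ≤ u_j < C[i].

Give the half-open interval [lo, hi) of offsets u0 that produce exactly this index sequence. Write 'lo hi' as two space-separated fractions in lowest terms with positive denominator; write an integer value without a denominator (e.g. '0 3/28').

0 4/51

C = [0, 7/17, 8/17, 16/17, 16/17, 1]
j=0 picked index 1: u0 ∈ [0, 7/17)
j=1 picked index 1: u0 ∈ [-1/6, 25/102)
j=2 picked index 1: u0 ∈ [-1/3, 4/51)
j=3 picked index 3: u0 ∈ [-1/34, 15/34)
j=4 picked index 3: u0 ∈ [-10/51, 14/51)
j=5 picked index 3: u0 ∈ [-37/102, 11/102)
intersection: [0, 4/51)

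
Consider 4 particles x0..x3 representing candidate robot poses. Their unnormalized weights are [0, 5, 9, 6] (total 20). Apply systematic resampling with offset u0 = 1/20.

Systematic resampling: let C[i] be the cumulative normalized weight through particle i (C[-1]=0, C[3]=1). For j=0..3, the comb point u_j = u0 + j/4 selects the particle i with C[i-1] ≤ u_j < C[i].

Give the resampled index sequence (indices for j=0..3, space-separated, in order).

C = [0, 1/4, 7/10, 1]
j=0: u_0=1/20 ∈ [0, 1/4) → index 1
j=1: u_1=3/10 ∈ [1/4, 7/10) → index 2
j=2: u_2=11/20 ∈ [1/4, 7/10) → index 2
j=3: u_3=4/5 ∈ [7/10, 1) → index 3

1 2 2 3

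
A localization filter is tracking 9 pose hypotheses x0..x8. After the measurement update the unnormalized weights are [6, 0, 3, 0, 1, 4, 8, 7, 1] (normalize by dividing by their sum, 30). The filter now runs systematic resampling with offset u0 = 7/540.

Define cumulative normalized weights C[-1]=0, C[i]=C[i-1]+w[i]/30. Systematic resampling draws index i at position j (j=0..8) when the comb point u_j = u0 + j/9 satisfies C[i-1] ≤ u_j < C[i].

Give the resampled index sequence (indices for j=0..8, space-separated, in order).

0 0 2 5 5 6 6 7 7

C = [1/5, 1/5, 3/10, 3/10, 1/3, 7/15, 11/15, 29/30, 1]
j=0: u_0=7/540 ∈ [0, 1/5) → index 0
j=1: u_1=67/540 ∈ [0, 1/5) → index 0
j=2: u_2=127/540 ∈ [1/5, 3/10) → index 2
j=3: u_3=187/540 ∈ [1/3, 7/15) → index 5
j=4: u_4=247/540 ∈ [1/3, 7/15) → index 5
j=5: u_5=307/540 ∈ [7/15, 11/15) → index 6
j=6: u_6=367/540 ∈ [7/15, 11/15) → index 6
j=7: u_7=427/540 ∈ [11/15, 29/30) → index 7
j=8: u_8=487/540 ∈ [11/15, 29/30) → index 7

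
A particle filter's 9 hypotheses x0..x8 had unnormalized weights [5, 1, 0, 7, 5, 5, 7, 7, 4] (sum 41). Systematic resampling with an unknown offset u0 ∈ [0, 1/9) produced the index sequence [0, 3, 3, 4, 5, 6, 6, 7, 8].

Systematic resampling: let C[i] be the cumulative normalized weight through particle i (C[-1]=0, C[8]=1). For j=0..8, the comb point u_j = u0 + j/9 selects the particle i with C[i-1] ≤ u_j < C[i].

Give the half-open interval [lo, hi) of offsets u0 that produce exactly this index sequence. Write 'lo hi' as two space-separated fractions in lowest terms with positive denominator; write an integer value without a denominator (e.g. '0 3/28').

13/369 8/123

C = [5/41, 6/41, 6/41, 13/41, 18/41, 23/41, 30/41, 37/41, 1]
j=0 picked index 0: u0 ∈ [0, 5/41)
j=1 picked index 3: u0 ∈ [13/369, 76/369)
j=2 picked index 3: u0 ∈ [-28/369, 35/369)
j=3 picked index 4: u0 ∈ [-2/123, 13/123)
j=4 picked index 5: u0 ∈ [-2/369, 43/369)
j=5 picked index 6: u0 ∈ [2/369, 65/369)
j=6 picked index 6: u0 ∈ [-13/123, 8/123)
j=7 picked index 7: u0 ∈ [-17/369, 46/369)
j=8 picked index 8: u0 ∈ [5/369, 1/9)
intersection: [13/369, 8/123)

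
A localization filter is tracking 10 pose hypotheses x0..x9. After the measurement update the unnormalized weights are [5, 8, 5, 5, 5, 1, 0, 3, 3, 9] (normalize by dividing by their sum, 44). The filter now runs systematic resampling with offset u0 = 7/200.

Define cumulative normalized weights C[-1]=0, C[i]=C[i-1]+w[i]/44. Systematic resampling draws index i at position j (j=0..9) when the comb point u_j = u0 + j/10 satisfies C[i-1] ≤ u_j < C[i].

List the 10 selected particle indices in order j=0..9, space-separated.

0 1 1 2 3 4 4 8 9 9

C = [5/44, 13/44, 9/22, 23/44, 7/11, 29/44, 29/44, 8/11, 35/44, 1]
j=0: u_0=7/200 ∈ [0, 5/44) → index 0
j=1: u_1=27/200 ∈ [5/44, 13/44) → index 1
j=2: u_2=47/200 ∈ [5/44, 13/44) → index 1
j=3: u_3=67/200 ∈ [13/44, 9/22) → index 2
j=4: u_4=87/200 ∈ [9/22, 23/44) → index 3
j=5: u_5=107/200 ∈ [23/44, 7/11) → index 4
j=6: u_6=127/200 ∈ [23/44, 7/11) → index 4
j=7: u_7=147/200 ∈ [8/11, 35/44) → index 8
j=8: u_8=167/200 ∈ [35/44, 1) → index 9
j=9: u_9=187/200 ∈ [35/44, 1) → index 9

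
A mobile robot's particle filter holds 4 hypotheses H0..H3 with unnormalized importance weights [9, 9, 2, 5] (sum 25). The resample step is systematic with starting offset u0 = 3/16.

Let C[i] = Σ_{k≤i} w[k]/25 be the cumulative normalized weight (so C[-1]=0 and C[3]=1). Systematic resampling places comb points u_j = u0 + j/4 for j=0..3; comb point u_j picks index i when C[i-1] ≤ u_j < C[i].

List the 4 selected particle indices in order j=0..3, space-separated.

C = [9/25, 18/25, 4/5, 1]
j=0: u_0=3/16 ∈ [0, 9/25) → index 0
j=1: u_1=7/16 ∈ [9/25, 18/25) → index 1
j=2: u_2=11/16 ∈ [9/25, 18/25) → index 1
j=3: u_3=15/16 ∈ [4/5, 1) → index 3

0 1 1 3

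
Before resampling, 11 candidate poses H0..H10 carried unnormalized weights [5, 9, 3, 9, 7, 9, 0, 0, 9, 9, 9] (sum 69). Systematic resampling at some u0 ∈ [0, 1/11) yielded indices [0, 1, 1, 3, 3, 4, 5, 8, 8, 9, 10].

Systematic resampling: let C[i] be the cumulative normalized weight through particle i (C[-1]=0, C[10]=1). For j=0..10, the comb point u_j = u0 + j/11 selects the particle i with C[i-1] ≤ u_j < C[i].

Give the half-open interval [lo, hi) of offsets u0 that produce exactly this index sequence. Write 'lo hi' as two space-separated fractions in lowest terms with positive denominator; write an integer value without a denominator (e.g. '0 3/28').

0 3/253

C = [5/69, 14/69, 17/69, 26/69, 11/23, 14/23, 14/23, 14/23, 17/23, 20/23, 1]
j=0 picked index 0: u0 ∈ [0, 5/69)
j=1 picked index 1: u0 ∈ [-14/759, 85/759)
j=2 picked index 1: u0 ∈ [-83/759, 16/759)
j=3 picked index 3: u0 ∈ [-20/759, 79/759)
j=4 picked index 3: u0 ∈ [-89/759, 10/759)
j=5 picked index 4: u0 ∈ [-59/759, 6/253)
j=6 picked index 5: u0 ∈ [-17/253, 16/253)
j=7 picked index 8: u0 ∈ [-7/253, 26/253)
j=8 picked index 8: u0 ∈ [-30/253, 3/253)
j=9 picked index 9: u0 ∈ [-20/253, 13/253)
j=10 picked index 10: u0 ∈ [-10/253, 1/11)
intersection: [0, 3/253)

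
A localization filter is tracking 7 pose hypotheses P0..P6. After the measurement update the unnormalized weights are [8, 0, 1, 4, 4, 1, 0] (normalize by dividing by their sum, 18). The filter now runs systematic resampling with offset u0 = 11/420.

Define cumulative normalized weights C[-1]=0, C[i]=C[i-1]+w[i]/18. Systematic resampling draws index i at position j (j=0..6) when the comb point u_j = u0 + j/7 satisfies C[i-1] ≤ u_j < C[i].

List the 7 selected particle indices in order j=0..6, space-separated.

0 0 0 2 3 4 4

C = [4/9, 4/9, 1/2, 13/18, 17/18, 1, 1]
j=0: u_0=11/420 ∈ [0, 4/9) → index 0
j=1: u_1=71/420 ∈ [0, 4/9) → index 0
j=2: u_2=131/420 ∈ [0, 4/9) → index 0
j=3: u_3=191/420 ∈ [4/9, 1/2) → index 2
j=4: u_4=251/420 ∈ [1/2, 13/18) → index 3
j=5: u_5=311/420 ∈ [13/18, 17/18) → index 4
j=6: u_6=53/60 ∈ [13/18, 17/18) → index 4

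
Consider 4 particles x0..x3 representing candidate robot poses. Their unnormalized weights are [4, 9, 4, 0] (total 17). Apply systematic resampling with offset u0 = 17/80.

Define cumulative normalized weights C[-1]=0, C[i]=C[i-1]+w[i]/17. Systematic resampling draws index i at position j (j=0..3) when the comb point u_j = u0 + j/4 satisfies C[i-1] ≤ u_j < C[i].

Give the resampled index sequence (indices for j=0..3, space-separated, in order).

C = [4/17, 13/17, 1, 1]
j=0: u_0=17/80 ∈ [0, 4/17) → index 0
j=1: u_1=37/80 ∈ [4/17, 13/17) → index 1
j=2: u_2=57/80 ∈ [4/17, 13/17) → index 1
j=3: u_3=77/80 ∈ [13/17, 1) → index 2

0 1 1 2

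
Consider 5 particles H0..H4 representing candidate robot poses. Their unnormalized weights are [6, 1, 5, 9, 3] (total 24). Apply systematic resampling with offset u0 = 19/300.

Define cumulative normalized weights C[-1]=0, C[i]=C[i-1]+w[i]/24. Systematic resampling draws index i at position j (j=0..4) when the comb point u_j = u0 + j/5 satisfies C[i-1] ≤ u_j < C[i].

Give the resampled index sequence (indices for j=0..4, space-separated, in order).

C = [1/4, 7/24, 1/2, 7/8, 1]
j=0: u_0=19/300 ∈ [0, 1/4) → index 0
j=1: u_1=79/300 ∈ [1/4, 7/24) → index 1
j=2: u_2=139/300 ∈ [7/24, 1/2) → index 2
j=3: u_3=199/300 ∈ [1/2, 7/8) → index 3
j=4: u_4=259/300 ∈ [1/2, 7/8) → index 3

0 1 2 3 3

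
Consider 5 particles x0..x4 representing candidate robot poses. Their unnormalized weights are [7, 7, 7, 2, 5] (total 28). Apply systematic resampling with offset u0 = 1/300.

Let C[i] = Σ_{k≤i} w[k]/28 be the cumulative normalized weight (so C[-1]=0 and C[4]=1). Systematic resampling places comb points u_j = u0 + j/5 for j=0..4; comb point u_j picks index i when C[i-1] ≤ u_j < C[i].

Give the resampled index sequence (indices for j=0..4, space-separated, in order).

C = [1/4, 1/2, 3/4, 23/28, 1]
j=0: u_0=1/300 ∈ [0, 1/4) → index 0
j=1: u_1=61/300 ∈ [0, 1/4) → index 0
j=2: u_2=121/300 ∈ [1/4, 1/2) → index 1
j=3: u_3=181/300 ∈ [1/2, 3/4) → index 2
j=4: u_4=241/300 ∈ [3/4, 23/28) → index 3

0 0 1 2 3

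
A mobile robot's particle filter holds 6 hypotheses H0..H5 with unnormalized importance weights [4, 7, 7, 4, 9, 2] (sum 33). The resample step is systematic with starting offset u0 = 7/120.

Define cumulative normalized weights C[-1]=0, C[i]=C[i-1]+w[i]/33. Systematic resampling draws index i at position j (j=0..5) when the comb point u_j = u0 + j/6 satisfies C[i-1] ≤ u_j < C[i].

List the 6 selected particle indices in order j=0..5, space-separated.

C = [4/33, 1/3, 6/11, 2/3, 31/33, 1]
j=0: u_0=7/120 ∈ [0, 4/33) → index 0
j=1: u_1=9/40 ∈ [4/33, 1/3) → index 1
j=2: u_2=47/120 ∈ [1/3, 6/11) → index 2
j=3: u_3=67/120 ∈ [6/11, 2/3) → index 3
j=4: u_4=29/40 ∈ [2/3, 31/33) → index 4
j=5: u_5=107/120 ∈ [2/3, 31/33) → index 4

0 1 2 3 4 4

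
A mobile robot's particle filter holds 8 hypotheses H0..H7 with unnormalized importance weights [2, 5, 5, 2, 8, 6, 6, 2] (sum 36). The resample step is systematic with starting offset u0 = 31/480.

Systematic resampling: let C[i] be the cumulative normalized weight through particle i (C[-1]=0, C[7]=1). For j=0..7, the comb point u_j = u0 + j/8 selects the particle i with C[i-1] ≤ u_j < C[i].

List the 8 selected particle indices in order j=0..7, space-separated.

C = [1/18, 7/36, 1/3, 7/18, 11/18, 7/9, 17/18, 1]
j=0: u_0=31/480 ∈ [1/18, 7/36) → index 1
j=1: u_1=91/480 ∈ [1/18, 7/36) → index 1
j=2: u_2=151/480 ∈ [7/36, 1/3) → index 2
j=3: u_3=211/480 ∈ [7/18, 11/18) → index 4
j=4: u_4=271/480 ∈ [7/18, 11/18) → index 4
j=5: u_5=331/480 ∈ [11/18, 7/9) → index 5
j=6: u_6=391/480 ∈ [7/9, 17/18) → index 6
j=7: u_7=451/480 ∈ [7/9, 17/18) → index 6

1 1 2 4 4 5 6 6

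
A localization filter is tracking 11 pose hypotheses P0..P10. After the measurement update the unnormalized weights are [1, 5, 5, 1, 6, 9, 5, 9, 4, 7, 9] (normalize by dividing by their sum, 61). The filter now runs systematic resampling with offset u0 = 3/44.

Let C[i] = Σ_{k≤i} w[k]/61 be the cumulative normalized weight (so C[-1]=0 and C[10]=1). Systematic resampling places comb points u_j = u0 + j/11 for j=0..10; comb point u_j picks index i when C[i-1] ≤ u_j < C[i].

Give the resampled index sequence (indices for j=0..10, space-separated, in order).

1 2 4 5 5 6 7 8 9 10 10

C = [1/61, 6/61, 11/61, 12/61, 18/61, 27/61, 32/61, 41/61, 45/61, 52/61, 1]
j=0: u_0=3/44 ∈ [1/61, 6/61) → index 1
j=1: u_1=7/44 ∈ [6/61, 11/61) → index 2
j=2: u_2=1/4 ∈ [12/61, 18/61) → index 4
j=3: u_3=15/44 ∈ [18/61, 27/61) → index 5
j=4: u_4=19/44 ∈ [18/61, 27/61) → index 5
j=5: u_5=23/44 ∈ [27/61, 32/61) → index 6
j=6: u_6=27/44 ∈ [32/61, 41/61) → index 7
j=7: u_7=31/44 ∈ [41/61, 45/61) → index 8
j=8: u_8=35/44 ∈ [45/61, 52/61) → index 9
j=9: u_9=39/44 ∈ [52/61, 1) → index 10
j=10: u_10=43/44 ∈ [52/61, 1) → index 10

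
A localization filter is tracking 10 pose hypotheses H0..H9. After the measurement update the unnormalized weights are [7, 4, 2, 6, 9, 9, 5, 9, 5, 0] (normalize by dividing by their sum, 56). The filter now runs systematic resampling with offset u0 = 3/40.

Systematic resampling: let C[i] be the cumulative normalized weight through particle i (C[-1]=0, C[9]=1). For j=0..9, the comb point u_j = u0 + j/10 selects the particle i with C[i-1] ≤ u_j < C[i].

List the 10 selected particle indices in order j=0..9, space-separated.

0 1 3 4 4 5 6 7 7 8

C = [1/8, 11/56, 13/56, 19/56, 1/2, 37/56, 3/4, 51/56, 1, 1]
j=0: u_0=3/40 ∈ [0, 1/8) → index 0
j=1: u_1=7/40 ∈ [1/8, 11/56) → index 1
j=2: u_2=11/40 ∈ [13/56, 19/56) → index 3
j=3: u_3=3/8 ∈ [19/56, 1/2) → index 4
j=4: u_4=19/40 ∈ [19/56, 1/2) → index 4
j=5: u_5=23/40 ∈ [1/2, 37/56) → index 5
j=6: u_6=27/40 ∈ [37/56, 3/4) → index 6
j=7: u_7=31/40 ∈ [3/4, 51/56) → index 7
j=8: u_8=7/8 ∈ [3/4, 51/56) → index 7
j=9: u_9=39/40 ∈ [51/56, 1) → index 8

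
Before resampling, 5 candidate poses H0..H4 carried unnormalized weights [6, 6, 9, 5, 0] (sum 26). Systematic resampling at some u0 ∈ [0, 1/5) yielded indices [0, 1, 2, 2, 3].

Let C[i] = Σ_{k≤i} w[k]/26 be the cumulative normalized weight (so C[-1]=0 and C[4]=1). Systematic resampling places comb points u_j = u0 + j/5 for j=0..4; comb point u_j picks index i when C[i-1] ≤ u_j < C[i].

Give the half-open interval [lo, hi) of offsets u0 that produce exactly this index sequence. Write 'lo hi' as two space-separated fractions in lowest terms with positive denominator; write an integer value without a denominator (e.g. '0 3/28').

C = [3/13, 6/13, 21/26, 1, 1]
j=0 picked index 0: u0 ∈ [0, 3/13)
j=1 picked index 1: u0 ∈ [2/65, 17/65)
j=2 picked index 2: u0 ∈ [4/65, 53/130)
j=3 picked index 2: u0 ∈ [-9/65, 27/130)
j=4 picked index 3: u0 ∈ [1/130, 1/5)
intersection: [4/65, 1/5)

4/65 1/5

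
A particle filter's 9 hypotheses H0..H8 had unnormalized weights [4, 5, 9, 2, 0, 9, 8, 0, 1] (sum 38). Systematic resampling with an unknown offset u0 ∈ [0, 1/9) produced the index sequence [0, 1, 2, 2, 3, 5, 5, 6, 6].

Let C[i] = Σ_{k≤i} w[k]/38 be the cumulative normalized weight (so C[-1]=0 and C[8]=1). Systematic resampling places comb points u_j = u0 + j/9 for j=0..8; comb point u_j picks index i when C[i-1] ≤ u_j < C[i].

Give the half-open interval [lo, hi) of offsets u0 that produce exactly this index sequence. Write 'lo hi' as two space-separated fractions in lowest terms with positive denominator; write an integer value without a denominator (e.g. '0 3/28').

5/171 14/171

C = [2/19, 9/38, 9/19, 10/19, 10/19, 29/38, 37/38, 37/38, 1]
j=0 picked index 0: u0 ∈ [0, 2/19)
j=1 picked index 1: u0 ∈ [-1/171, 43/342)
j=2 picked index 2: u0 ∈ [5/342, 43/171)
j=3 picked index 2: u0 ∈ [-11/114, 8/57)
j=4 picked index 3: u0 ∈ [5/171, 14/171)
j=5 picked index 5: u0 ∈ [-5/171, 71/342)
j=6 picked index 5: u0 ∈ [-8/57, 11/114)
j=7 picked index 6: u0 ∈ [-5/342, 67/342)
j=8 picked index 6: u0 ∈ [-43/342, 29/342)
intersection: [5/171, 14/171)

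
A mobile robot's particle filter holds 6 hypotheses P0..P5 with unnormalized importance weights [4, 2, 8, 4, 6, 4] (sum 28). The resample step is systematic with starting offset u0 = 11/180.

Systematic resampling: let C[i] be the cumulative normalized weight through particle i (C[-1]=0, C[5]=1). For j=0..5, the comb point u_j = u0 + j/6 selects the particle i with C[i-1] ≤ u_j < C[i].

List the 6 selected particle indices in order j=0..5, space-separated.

0 2 2 3 4 5

C = [1/7, 3/14, 1/2, 9/14, 6/7, 1]
j=0: u_0=11/180 ∈ [0, 1/7) → index 0
j=1: u_1=41/180 ∈ [3/14, 1/2) → index 2
j=2: u_2=71/180 ∈ [3/14, 1/2) → index 2
j=3: u_3=101/180 ∈ [1/2, 9/14) → index 3
j=4: u_4=131/180 ∈ [9/14, 6/7) → index 4
j=5: u_5=161/180 ∈ [6/7, 1) → index 5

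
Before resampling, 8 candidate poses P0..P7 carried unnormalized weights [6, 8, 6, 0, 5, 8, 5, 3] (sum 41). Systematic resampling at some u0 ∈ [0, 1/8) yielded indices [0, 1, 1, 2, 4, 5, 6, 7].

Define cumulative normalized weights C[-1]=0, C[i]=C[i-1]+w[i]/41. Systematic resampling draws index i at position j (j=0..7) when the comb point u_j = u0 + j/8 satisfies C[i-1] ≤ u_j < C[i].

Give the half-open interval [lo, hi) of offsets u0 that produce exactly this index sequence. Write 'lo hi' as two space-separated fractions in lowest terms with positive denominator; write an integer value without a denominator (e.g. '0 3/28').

C = [6/41, 14/41, 20/41, 20/41, 25/41, 33/41, 38/41, 1]
j=0 picked index 0: u0 ∈ [0, 6/41)
j=1 picked index 1: u0 ∈ [7/328, 71/328)
j=2 picked index 1: u0 ∈ [-17/164, 15/164)
j=3 picked index 2: u0 ∈ [-11/328, 37/328)
j=4 picked index 4: u0 ∈ [-1/82, 9/82)
j=5 picked index 5: u0 ∈ [-5/328, 59/328)
j=6 picked index 6: u0 ∈ [9/164, 29/164)
j=7 picked index 7: u0 ∈ [17/328, 1/8)
intersection: [9/164, 15/164)

9/164 15/164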